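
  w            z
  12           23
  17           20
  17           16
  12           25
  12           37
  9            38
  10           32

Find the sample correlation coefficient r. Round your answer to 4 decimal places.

n = 7, Σw = 89, Σz = 191, Σw² = 1191, Σz² = 5647, Σwz = 2294
nΣwz − ΣwΣz = 16058 − 16999 = -941
nΣw² − (Σw)² = 8337 − 7921 = 416; nΣz² − (Σz)² = 39529 − 36481 = 3048
r = -941 / √(416 × 3048) = -941 / 1126.0409 ≈ -0.8357

-0.8357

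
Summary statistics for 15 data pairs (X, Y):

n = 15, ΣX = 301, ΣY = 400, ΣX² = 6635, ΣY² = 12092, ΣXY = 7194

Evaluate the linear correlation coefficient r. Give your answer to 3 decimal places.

-0.904

r = (nΣXY − ΣXΣY) / √[(nΣX² − (ΣX)²)(nΣY² − (ΣY)²)]
Numerator: 15×7194 − 301×400 = -12490
Denominator: √[(99525 − 90601)(181380 − 160000)] = √[8924 × 21380] = 13812.8607
r = -12490 / 13812.8607 ≈ -0.904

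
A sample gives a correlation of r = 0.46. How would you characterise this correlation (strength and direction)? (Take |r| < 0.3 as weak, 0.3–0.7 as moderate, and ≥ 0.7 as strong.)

moderate positive

r = 0.46 > 0 so the relationship is positive.
|r| = 0.46, which falls in the moderate range.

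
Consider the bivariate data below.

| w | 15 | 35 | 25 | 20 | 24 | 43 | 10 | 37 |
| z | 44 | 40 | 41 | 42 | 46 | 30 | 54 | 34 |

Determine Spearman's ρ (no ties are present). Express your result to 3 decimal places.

-0.929

Rank w: 2, 6, 5, 3, 4, 8, 1, 7
Rank z: 6, 3, 4, 5, 7, 1, 8, 2
d = rank(w) − rank(z): -4, 3, 1, -2, -3, 7, -7, 5; Σd² = 162
ρ = 1 − 6Σd² / [n(n²−1)] = 1 − 6×162 / (8×63) = 1 − 972/504 ≈ -0.929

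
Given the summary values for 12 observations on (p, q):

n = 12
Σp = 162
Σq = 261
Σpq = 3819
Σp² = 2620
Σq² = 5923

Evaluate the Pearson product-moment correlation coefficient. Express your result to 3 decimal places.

0.905

r = (nΣpq − ΣpΣq) / √[(nΣp² − (Σp)²)(nΣq² − (Σq)²)]
Numerator: 12×3819 − 162×261 = 3546
Denominator: √[(31440 − 26244)(71076 − 68121)] = √[5196 × 2955] = 3918.4410
r = 3546 / 3918.4410 ≈ 0.905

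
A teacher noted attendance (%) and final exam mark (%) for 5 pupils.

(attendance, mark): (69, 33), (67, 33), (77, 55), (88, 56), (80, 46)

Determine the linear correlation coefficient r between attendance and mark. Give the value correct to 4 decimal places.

n = 5, Σx = 381, Σy = 223, Σx² = 29323, Σy² = 10455, Σxy = 17331
nΣxy − ΣxΣy = 86655 − 84963 = 1692
nΣx² − (Σx)² = 146615 − 145161 = 1454; nΣy² − (Σy)² = 52275 − 49729 = 2546
r = 1692 / √(1454 × 2546) = 1692 / 1924.0281 ≈ 0.8794

0.8794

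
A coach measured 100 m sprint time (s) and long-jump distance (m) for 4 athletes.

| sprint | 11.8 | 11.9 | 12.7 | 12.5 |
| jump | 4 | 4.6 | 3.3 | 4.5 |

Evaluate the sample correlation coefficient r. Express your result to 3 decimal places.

-0.494

n = 4, Σx = 48.9, Σy = 16.4, Σx² = 598.39, Σy² = 68.3, Σxy = 200.1
nΣxy − ΣxΣy = 800.4 − 801.96 = -1.56
nΣx² − (Σx)² = 2393.56 − 2391.21 = 2.35; nΣy² − (Σy)² = 273.2 − 268.96 = 4.24
r = -1.56 / √(2.35 × 4.24) = -1.56 / 3.1566 ≈ -0.494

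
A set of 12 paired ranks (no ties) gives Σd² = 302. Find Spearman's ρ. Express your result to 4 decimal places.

-0.0559

ρ = 1 − 6Σd² / [n(n²−1)] = 1 − 6×302 / (12×143)
  = 1 − 1812/1716 = 1 − 1.05594 ≈ -0.0559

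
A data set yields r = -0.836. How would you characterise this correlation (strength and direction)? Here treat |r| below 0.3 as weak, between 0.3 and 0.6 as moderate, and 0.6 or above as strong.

r = -0.836 < 0 so the relationship is negative.
|r| = 0.836, which falls in the strong range.

strong negative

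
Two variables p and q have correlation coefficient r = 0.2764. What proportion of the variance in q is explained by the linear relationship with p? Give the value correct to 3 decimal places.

0.076

r² = (0.2764)² = 0.076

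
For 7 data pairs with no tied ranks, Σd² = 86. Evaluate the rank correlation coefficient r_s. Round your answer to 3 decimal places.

-0.536

ρ = 1 − 6Σd² / [n(n²−1)] = 1 − 6×86 / (7×48)
  = 1 − 516/336 = 1 − 1.5357 ≈ -0.536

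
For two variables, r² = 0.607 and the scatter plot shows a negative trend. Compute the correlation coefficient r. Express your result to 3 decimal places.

-0.779

|r| = √0.607 = 0.779
The association is negative, so r = −0.779.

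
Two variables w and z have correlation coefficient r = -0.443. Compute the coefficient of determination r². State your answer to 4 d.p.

0.1962

r² = (-0.443)² = 0.1962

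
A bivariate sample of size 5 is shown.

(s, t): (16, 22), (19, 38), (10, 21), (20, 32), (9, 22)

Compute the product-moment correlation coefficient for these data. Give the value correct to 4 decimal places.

n = 5, Σs = 74, Σt = 135, Σs² = 1198, Σt² = 3877, Σst = 2122
nΣst − ΣsΣt = 10610 − 9990 = 620
nΣs² − (Σs)² = 5990 − 5476 = 514; nΣt² − (Σt)² = 19385 − 18225 = 1160
r = 620 / √(514 × 1160) = 620 / 772.1658 ≈ 0.8029

0.8029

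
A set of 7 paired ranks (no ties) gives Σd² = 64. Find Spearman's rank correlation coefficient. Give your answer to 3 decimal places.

ρ = 1 − 6Σd² / [n(n²−1)] = 1 − 6×64 / (7×48)
  = 1 − 384/336 = 1 − 1.1429 ≈ -0.143

-0.143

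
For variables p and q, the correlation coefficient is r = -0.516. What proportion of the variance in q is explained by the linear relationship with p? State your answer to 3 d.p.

r² = (-0.516)² = 0.266

0.266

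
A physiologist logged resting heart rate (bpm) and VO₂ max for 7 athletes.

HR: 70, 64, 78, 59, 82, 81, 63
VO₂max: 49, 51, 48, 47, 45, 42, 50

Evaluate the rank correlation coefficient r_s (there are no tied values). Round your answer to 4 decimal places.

Rank HR: 4, 3, 5, 1, 7, 6, 2
Rank VO₂max: 5, 7, 4, 3, 2, 1, 6
d = rank(HR) − rank(VO₂max): -1, -4, 1, -2, 5, 5, -4; Σd² = 88
ρ = 1 − 6Σd² / [n(n²−1)] = 1 − 6×88 / (7×48) = 1 − 528/336 ≈ -0.5714

-0.5714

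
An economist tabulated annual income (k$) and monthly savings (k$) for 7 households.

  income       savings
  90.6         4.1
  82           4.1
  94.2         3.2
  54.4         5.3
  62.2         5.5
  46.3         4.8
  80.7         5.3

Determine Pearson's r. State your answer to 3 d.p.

-0.696

n = 7, Σx = 510.4, Σy = 32.3, Σx² = 39290.38, Σy² = 153.33, Σxy = 2289.47
nΣxy − ΣxΣy = 16026.29 − 16485.92 = -459.63
nΣx² − (Σx)² = 275032.66 − 260508.16 = 14524.5; nΣy² − (Σy)² = 1073.31 − 1043.29 = 30.02
r = -459.63 / √(14524.5 × 30.02) = -459.63 / 660.3223 ≈ -0.696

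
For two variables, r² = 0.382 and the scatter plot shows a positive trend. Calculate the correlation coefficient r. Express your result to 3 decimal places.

|r| = √0.382 = 0.618
The association is positive, so r = 0.618.

0.618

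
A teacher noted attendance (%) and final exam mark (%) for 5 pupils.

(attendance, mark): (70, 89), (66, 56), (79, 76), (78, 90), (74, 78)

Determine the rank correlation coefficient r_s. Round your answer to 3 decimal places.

0.300

Rank attendance: 2, 1, 5, 4, 3
Rank mark: 4, 1, 2, 5, 3
d = rank(attendance) − rank(mark): -2, 0, 3, -1, 0; Σd² = 14
ρ = 1 − 6Σd² / [n(n²−1)] = 1 − 6×14 / (5×24) = 1 − 84/120 ≈ 0.300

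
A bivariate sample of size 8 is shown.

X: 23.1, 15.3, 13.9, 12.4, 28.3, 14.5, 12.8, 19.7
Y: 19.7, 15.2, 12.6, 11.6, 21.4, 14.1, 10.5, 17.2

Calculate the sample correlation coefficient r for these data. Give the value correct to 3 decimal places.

n = 8, ΣX = 140, ΣY = 122.3, ΣX² = 2677.74, ΣY² = 1975.31, ΣXY = 2289.92
nΣXY − ΣXΣY = 18319.36 − 17122 = 1197.36
nΣX² − (ΣX)² = 21421.92 − 19600 = 1821.92; nΣY² − (ΣY)² = 15802.48 − 14957.29 = 845.19
r = 1197.36 / √(1821.92 × 845.19) = 1197.36 / 1240.9144 ≈ 0.965

0.965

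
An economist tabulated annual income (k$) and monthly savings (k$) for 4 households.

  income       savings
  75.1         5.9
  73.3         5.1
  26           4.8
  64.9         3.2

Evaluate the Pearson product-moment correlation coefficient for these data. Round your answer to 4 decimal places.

0.1629

n = 4, Σx = 239.3, Σy = 19, Σx² = 15900.91, Σy² = 94.1, Σxy = 1149.4
nΣxy − ΣxΣy = 4597.6 − 4546.7 = 50.9
nΣx² − (Σx)² = 63603.64 − 57264.49 = 6339.15; nΣy² − (Σy)² = 376.4 − 361 = 15.4
r = 50.9 / √(6339.15 × 15.4) = 50.9 / 312.4467 ≈ 0.1629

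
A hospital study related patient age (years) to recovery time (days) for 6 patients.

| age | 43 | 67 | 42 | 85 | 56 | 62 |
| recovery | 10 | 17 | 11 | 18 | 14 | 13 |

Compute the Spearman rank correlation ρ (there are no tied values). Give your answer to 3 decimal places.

0.886

Rank age: 2, 5, 1, 6, 3, 4
Rank recovery: 1, 5, 2, 6, 4, 3
d = rank(age) − rank(recovery): 1, 0, -1, 0, -1, 1; Σd² = 4
ρ = 1 − 6Σd² / [n(n²−1)] = 1 − 6×4 / (6×35) = 1 − 24/210 ≈ 0.886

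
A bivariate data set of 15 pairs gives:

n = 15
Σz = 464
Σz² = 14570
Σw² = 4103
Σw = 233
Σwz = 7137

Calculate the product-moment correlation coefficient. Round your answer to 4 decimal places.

r = (nΣwz − ΣwΣz) / √[(nΣw² − (Σw)²)(nΣz² − (Σz)²)]
Numerator: 15×7137 − 233×464 = -1057
Denominator: √[(61545 − 54289)(218550 − 215296)] = √[7256 × 3254] = 4859.1176
r = -1057 / 4859.1176 ≈ -0.2175

-0.2175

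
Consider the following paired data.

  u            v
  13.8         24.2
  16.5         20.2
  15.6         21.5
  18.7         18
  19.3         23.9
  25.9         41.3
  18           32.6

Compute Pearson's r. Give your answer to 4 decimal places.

n = 7, Σu = 127.8, Σv = 181.7, Σu² = 2423.04, Σv² = 5119.59, Σuv = 3457
nΣuv − ΣuΣv = 24199 − 23221.26 = 977.74
nΣu² − (Σu)² = 16961.28 − 16332.84 = 628.44; nΣv² − (Σv)² = 35837.13 − 33014.89 = 2822.24
r = 977.74 / √(628.44 × 2822.24) = 977.74 / 1331.7689 ≈ 0.7342

0.7342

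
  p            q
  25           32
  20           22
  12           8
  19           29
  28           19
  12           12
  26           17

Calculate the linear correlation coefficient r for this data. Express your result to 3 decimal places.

n = 7, Σp = 142, Σq = 139, Σp² = 3134, Σq² = 3207, Σpq = 3005
nΣpq − ΣpΣq = 21035 − 19738 = 1297
nΣp² − (Σp)² = 21938 − 20164 = 1774; nΣq² − (Σq)² = 22449 − 19321 = 3128
r = 1297 / √(1774 × 3128) = 1297 / 2355.6468 ≈ 0.551

0.551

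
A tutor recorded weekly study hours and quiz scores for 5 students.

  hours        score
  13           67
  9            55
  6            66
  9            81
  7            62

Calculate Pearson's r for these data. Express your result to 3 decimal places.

0.119

n = 5, Σx = 44, Σy = 331, Σx² = 416, Σy² = 22275, Σxy = 2925
nΣxy − ΣxΣy = 14625 − 14564 = 61
nΣx² − (Σx)² = 2080 − 1936 = 144; nΣy² − (Σy)² = 111375 − 109561 = 1814
r = 61 / √(144 × 1814) = 61 / 511.0929 ≈ 0.119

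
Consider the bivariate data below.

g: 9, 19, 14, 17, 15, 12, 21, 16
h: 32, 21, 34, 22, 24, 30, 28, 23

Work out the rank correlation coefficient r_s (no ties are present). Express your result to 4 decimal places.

-0.6905

Rank g: 1, 7, 3, 6, 4, 2, 8, 5
Rank h: 7, 1, 8, 2, 4, 6, 5, 3
d = rank(g) − rank(h): -6, 6, -5, 4, 0, -4, 3, 2; Σd² = 142
ρ = 1 − 6Σd² / [n(n²−1)] = 1 − 6×142 / (8×63) = 1 − 852/504 ≈ -0.6905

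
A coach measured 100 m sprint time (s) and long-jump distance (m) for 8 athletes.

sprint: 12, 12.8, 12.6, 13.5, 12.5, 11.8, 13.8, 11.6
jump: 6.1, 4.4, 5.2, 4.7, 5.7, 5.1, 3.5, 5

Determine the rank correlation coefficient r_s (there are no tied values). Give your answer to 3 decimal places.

Rank sprint: 3, 6, 5, 7, 4, 2, 8, 1
Rank jump: 8, 2, 6, 3, 7, 5, 1, 4
d = rank(sprint) − rank(jump): -5, 4, -1, 4, -3, -3, 7, -3; Σd² = 134
ρ = 1 − 6Σd² / [n(n²−1)] = 1 − 6×134 / (8×63) = 1 − 804/504 ≈ -0.595

-0.595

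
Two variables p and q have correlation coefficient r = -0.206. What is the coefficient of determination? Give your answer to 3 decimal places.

0.042

r² = (-0.206)² = 0.042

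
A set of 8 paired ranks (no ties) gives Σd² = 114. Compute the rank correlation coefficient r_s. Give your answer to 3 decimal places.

-0.357

ρ = 1 − 6Σd² / [n(n²−1)] = 1 − 6×114 / (8×63)
  = 1 − 684/504 = 1 − 1.3571 ≈ -0.357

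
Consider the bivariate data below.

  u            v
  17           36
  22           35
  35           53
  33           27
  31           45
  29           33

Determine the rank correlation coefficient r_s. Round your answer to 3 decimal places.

0.200

Rank u: 1, 2, 6, 5, 4, 3
Rank v: 4, 3, 6, 1, 5, 2
d = rank(u) − rank(v): -3, -1, 0, 4, -1, 1; Σd² = 28
ρ = 1 − 6Σd² / [n(n²−1)] = 1 − 6×28 / (6×35) = 1 − 168/210 ≈ 0.200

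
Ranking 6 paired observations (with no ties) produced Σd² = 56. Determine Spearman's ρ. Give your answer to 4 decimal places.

ρ = 1 − 6Σd² / [n(n²−1)] = 1 − 6×56 / (6×35)
  = 1 − 336/210 = 1 − 1.60000 ≈ -0.6000

-0.6000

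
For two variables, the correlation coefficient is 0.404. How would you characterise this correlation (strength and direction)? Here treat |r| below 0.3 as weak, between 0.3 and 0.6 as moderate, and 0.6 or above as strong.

r = 0.404 > 0 so the relationship is positive.
|r| = 0.404, which falls in the moderate range.

moderate positive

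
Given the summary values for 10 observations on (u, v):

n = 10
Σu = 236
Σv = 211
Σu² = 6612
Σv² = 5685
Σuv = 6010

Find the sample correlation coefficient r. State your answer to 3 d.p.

0.909

r = (nΣuv − ΣuΣv) / √[(nΣu² − (Σu)²)(nΣv² − (Σv)²)]
Numerator: 10×6010 − 236×211 = 10304
Denominator: √[(66120 − 55696)(56850 − 44521)] = √[10424 × 12329] = 11336.5557
r = 10304 / 11336.5557 ≈ 0.909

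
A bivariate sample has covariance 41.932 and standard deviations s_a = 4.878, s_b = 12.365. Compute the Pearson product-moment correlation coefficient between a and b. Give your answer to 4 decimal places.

r = Cov(a,b) / (s_a · s_b) = 41.932 / (4.878 × 12.365)
  = 41.932 / 60.3165 ≈ 0.6952

0.6952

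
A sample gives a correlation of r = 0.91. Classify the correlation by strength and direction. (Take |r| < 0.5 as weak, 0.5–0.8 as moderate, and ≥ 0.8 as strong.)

strong positive

r = 0.91 > 0 so the relationship is positive.
|r| = 0.91, which falls in the strong range.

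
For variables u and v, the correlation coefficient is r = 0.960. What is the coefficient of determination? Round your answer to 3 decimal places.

0.922

r² = (0.960)² = 0.922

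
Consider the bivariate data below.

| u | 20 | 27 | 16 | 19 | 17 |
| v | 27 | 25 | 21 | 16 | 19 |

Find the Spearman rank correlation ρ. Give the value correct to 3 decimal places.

0.500

Rank u: 4, 5, 1, 3, 2
Rank v: 5, 4, 3, 1, 2
d = rank(u) − rank(v): -1, 1, -2, 2, 0; Σd² = 10
ρ = 1 − 6Σd² / [n(n²−1)] = 1 − 6×10 / (5×24) = 1 − 60/120 ≈ 0.500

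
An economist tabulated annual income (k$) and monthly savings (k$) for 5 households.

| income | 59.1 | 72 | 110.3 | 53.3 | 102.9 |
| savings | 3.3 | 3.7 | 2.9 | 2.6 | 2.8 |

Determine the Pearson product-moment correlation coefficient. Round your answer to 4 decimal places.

-0.1912

n = 5, Σx = 397.6, Σy = 15.3, Σx² = 34272.2, Σy² = 47.59, Σxy = 1208
nΣxy − ΣxΣy = 6040 − 6083.28 = -43.28
nΣx² − (Σx)² = 171361 − 158085.76 = 13275.24; nΣy² − (Σy)² = 237.95 − 234.09 = 3.86
r = -43.28 / √(13275.24 × 3.86) = -43.28 / 226.3679 ≈ -0.1912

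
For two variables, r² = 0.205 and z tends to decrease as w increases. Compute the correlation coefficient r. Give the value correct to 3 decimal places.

|r| = √0.205 = 0.453
The association is negative, so r = −0.453.

-0.453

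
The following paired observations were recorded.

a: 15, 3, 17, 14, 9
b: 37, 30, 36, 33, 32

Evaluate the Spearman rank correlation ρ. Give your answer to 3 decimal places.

Rank a: 4, 1, 5, 3, 2
Rank b: 5, 1, 4, 3, 2
d = rank(a) − rank(b): -1, 0, 1, 0, 0; Σd² = 2
ρ = 1 − 6Σd² / [n(n²−1)] = 1 − 6×2 / (5×24) = 1 − 12/120 ≈ 0.900

0.900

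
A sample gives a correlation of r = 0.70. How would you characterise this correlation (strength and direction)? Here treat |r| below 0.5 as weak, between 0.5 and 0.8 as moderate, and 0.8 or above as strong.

moderate positive

r = 0.70 > 0 so the relationship is positive.
|r| = 0.70, which falls in the moderate range.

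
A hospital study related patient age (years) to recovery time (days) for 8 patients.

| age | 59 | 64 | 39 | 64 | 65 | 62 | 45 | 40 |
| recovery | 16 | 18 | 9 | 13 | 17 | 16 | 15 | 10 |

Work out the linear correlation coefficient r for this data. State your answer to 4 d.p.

n = 8, Σx = 438, Σy = 114, Σx² = 24888, Σy² = 1700, Σxy = 6451
nΣxy − ΣxΣy = 51608 − 49932 = 1676
nΣx² − (Σx)² = 199104 − 191844 = 7260; nΣy² − (Σy)² = 13600 − 12996 = 604
r = 1676 / √(7260 × 604) = 1676 / 2094.0487 ≈ 0.8004

0.8004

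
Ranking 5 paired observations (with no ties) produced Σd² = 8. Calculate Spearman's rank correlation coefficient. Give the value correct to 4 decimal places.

ρ = 1 − 6Σd² / [n(n²−1)] = 1 − 6×8 / (5×24)
  = 1 − 48/120 = 1 − 0.40000 ≈ 0.6000

0.6000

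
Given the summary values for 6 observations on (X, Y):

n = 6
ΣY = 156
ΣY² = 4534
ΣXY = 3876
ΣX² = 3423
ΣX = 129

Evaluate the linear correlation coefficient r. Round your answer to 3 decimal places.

r = (nΣXY − ΣXΣY) / √[(nΣX² − (ΣX)²)(nΣY² − (ΣY)²)]
Numerator: 6×3876 − 129×156 = 3132
Denominator: √[(20538 − 16641)(27204 − 24336)] = √[3897 × 2868] = 3343.1416
r = 3132 / 3343.1416 ≈ 0.937

0.937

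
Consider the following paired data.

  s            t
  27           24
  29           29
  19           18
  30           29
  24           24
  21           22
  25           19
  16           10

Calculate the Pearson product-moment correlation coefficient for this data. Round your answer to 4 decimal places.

0.9091

n = 8, Σs = 191, Σt = 175, Σs² = 4729, Σt² = 4103, Σst = 4374
nΣst − ΣsΣt = 34992 − 33425 = 1567
nΣs² − (Σs)² = 37832 − 36481 = 1351; nΣt² − (Σt)² = 32824 − 30625 = 2199
r = 1567 / √(1351 × 2199) = 1567 / 1723.6151 ≈ 0.9091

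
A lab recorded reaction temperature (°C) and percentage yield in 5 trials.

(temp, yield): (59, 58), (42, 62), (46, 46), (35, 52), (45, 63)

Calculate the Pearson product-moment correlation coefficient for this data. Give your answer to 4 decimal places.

n = 5, Σx = 227, Σy = 281, Σx² = 10611, Σy² = 15997, Σxy = 12797
nΣxy − ΣxΣy = 63985 − 63787 = 198
nΣx² − (Σx)² = 53055 − 51529 = 1526; nΣy² − (Σy)² = 79985 − 78961 = 1024
r = 198 / √(1526 × 1024) = 198 / 1250.0496 ≈ 0.1584

0.1584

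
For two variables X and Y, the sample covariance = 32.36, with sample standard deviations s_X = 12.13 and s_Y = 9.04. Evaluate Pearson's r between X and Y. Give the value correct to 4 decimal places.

0.2951

r = Cov(X,Y) / (s_X · s_Y) = 32.36 / (12.13 × 9.04)
  = 32.36 / 109.6552 ≈ 0.2951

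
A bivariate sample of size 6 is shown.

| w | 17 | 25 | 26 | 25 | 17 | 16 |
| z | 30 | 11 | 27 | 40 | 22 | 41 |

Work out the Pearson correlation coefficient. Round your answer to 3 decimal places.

-0.274

n = 6, Σw = 126, Σz = 171, Σw² = 2760, Σz² = 5515, Σwz = 3517
nΣwz − ΣwΣz = 21102 − 21546 = -444
nΣw² − (Σw)² = 16560 − 15876 = 684; nΣz² − (Σz)² = 33090 − 29241 = 3849
r = -444 / √(684 × 3849) = -444 / 1622.5646 ≈ -0.274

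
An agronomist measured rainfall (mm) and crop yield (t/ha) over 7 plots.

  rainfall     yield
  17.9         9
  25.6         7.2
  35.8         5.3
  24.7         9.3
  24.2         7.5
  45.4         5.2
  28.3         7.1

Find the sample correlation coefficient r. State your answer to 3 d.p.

-0.875

n = 7, Σx = 201.9, Σy = 50.6, Σx² = 6315.19, Σy² = 381.12, Σxy = 1383.38
nΣxy − ΣxΣy = 9683.66 − 10216.14 = -532.48
nΣx² − (Σx)² = 44206.33 − 40763.61 = 3442.72; nΣy² − (Σy)² = 2667.84 − 2560.36 = 107.48
r = -532.48 / √(3442.72 × 107.48) = -532.48 / 608.2956 ≈ -0.875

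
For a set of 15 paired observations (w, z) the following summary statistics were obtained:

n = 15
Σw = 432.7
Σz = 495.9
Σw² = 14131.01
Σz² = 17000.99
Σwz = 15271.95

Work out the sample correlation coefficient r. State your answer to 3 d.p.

0.967

r = (nΣwz − ΣwΣz) / √[(nΣw² − (Σw)²)(nΣz² − (Σz)²)]
Numerator: 15×15271.95 − 432.7×495.9 = 14503.32
Denominator: √[(211965.15 − 187229.29)(255014.85 − 245916.81)] = √[24735.86 × 9098.04] = 15001.5947
r = 14503.32 / 15001.5947 ≈ 0.967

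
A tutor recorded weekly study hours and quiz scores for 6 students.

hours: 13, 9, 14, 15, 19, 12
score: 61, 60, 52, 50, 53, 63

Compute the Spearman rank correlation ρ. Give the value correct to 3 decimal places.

Rank hours: 3, 1, 4, 5, 6, 2
Rank score: 5, 4, 2, 1, 3, 6
d = rank(hours) − rank(score): -2, -3, 2, 4, 3, -4; Σd² = 58
ρ = 1 − 6Σd² / [n(n²−1)] = 1 − 6×58 / (6×35) = 1 − 348/210 ≈ -0.657

-0.657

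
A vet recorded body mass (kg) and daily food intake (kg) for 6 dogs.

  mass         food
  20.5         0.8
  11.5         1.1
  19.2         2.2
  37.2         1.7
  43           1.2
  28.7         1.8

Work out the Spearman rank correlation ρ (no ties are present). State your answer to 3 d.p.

0.086

Rank mass: 3, 1, 2, 5, 6, 4
Rank food: 1, 2, 6, 4, 3, 5
d = rank(mass) − rank(food): 2, -1, -4, 1, 3, -1; Σd² = 32
ρ = 1 − 6Σd² / [n(n²−1)] = 1 − 6×32 / (6×35) = 1 − 192/210 ≈ 0.086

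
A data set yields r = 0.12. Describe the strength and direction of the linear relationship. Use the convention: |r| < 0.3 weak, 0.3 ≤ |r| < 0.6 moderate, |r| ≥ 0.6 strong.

weak positive

r = 0.12 > 0 so the relationship is positive.
|r| = 0.12, which falls in the weak range.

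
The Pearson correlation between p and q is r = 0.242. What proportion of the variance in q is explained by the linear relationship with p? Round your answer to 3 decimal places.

r² = (0.242)² = 0.059

0.059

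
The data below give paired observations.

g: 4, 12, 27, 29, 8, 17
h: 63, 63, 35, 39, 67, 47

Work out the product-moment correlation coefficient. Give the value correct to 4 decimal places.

n = 6, Σg = 97, Σh = 314, Σg² = 2083, Σh² = 17382, Σgh = 4419
nΣgh − ΣgΣh = 26514 − 30458 = -3944
nΣg² − (Σg)² = 12498 − 9409 = 3089; nΣh² − (Σh)² = 104292 − 98596 = 5696
r = -3944 / √(3089 × 5696) = -3944 / 4194.6328 ≈ -0.9402

-0.9402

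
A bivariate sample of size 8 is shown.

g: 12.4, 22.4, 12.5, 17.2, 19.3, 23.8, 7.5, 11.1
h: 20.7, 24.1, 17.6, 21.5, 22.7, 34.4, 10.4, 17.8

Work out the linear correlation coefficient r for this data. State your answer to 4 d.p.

n = 8, Σg = 126.2, Σh = 169.2, Σg² = 2226, Σh² = 3904.96, Σgh = 2918.73
nΣgh − ΣgΣh = 23349.84 − 21353.04 = 1996.8
nΣg² − (Σg)² = 17808 − 15926.44 = 1881.56; nΣh² − (Σh)² = 31239.68 − 28628.64 = 2611.04
r = 1996.8 / √(1881.56 × 2611.04) = 1996.8 / 2216.4901 ≈ 0.9009

0.9009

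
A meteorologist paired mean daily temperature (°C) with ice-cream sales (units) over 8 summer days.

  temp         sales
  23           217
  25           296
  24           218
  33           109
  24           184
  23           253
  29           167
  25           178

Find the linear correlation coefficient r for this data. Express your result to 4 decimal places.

-0.7313

n = 8, Σx = 206, Σy = 1622, Σx² = 5390, Σy² = 351548, Σxy = 40748
nΣxy − ΣxΣy = 325984 − 334132 = -8148
nΣx² − (Σx)² = 43120 − 42436 = 684; nΣy² − (Σy)² = 2812384 − 2630884 = 181500
r = -8148 / √(684 × 181500) = -8148 / 11142.0824 ≈ -0.7313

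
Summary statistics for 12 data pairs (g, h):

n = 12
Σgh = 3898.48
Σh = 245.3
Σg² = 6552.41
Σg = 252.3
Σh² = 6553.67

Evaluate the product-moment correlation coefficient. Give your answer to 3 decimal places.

r = (nΣgh − ΣgΣh) / √[(nΣg² − (Σg)²)(nΣh² − (Σh)²)]
Numerator: 12×3898.48 − 252.3×245.3 = -15107.43
Denominator: √[(78628.92 − 63655.29)(78644.04 − 60172.09)] = √[14973.63 × 18471.95] = 16631.0596
r = -15107.43 / 16631.0596 ≈ -0.908

-0.908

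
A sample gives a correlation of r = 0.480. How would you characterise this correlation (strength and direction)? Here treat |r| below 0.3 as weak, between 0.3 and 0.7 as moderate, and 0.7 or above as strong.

r = 0.480 > 0 so the relationship is positive.
|r| = 0.480, which falls in the moderate range.

moderate positive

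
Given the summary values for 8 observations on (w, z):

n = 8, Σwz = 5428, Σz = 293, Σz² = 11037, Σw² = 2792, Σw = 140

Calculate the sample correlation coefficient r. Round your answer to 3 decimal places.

0.929

r = (nΣwz − ΣwΣz) / √[(nΣw² − (Σw)²)(nΣz² − (Σz)²)]
Numerator: 8×5428 − 140×293 = 2404
Denominator: √[(22336 − 19600)(88296 − 85849)] = √[2736 × 2447] = 2587.4683
r = 2404 / 2587.4683 ≈ 0.929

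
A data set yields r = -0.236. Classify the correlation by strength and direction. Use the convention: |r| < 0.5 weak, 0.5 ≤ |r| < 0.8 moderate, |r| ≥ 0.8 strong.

r = -0.236 < 0 so the relationship is negative.
|r| = 0.236, which falls in the weak range.

weak negative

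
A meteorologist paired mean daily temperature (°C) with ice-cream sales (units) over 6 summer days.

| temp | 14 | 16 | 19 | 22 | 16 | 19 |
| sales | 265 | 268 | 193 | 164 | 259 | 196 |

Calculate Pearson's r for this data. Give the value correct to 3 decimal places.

n = 6, Σx = 106, Σy = 1345, Σx² = 1914, Σy² = 311691, Σxy = 23141
nΣxy − ΣxΣy = 138846 − 142570 = -3724
nΣx² − (Σx)² = 11484 − 11236 = 248; nΣy² − (Σy)² = 1870146 − 1809025 = 61121
r = -3724 / √(248 × 61121) = -3724 / 3893.3287 ≈ -0.957

-0.957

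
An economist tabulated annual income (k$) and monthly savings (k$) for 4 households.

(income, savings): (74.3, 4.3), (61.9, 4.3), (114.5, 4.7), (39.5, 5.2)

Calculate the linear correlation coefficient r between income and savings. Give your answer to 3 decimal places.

n = 4, Σx = 290.2, Σy = 18.5, Σx² = 24022.6, Σy² = 86.11, Σxy = 1329.21
nΣxy − ΣxΣy = 5316.84 − 5368.7 = -51.86
nΣx² − (Σx)² = 96090.4 − 84216.04 = 11874.36; nΣy² − (Σy)² = 344.44 − 342.25 = 2.19
r = -51.86 / √(11874.36 × 2.19) = -51.86 / 161.2602 ≈ -0.322

-0.322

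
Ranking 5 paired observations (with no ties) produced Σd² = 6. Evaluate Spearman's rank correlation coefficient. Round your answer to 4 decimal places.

0.7000

ρ = 1 − 6Σd² / [n(n²−1)] = 1 − 6×6 / (5×24)
  = 1 − 36/120 = 1 − 0.30000 ≈ 0.7000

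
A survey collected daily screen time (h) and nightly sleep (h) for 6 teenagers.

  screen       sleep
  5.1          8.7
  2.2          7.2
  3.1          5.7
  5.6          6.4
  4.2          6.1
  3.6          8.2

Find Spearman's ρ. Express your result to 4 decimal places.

0.2000

Rank screen: 5, 1, 2, 6, 4, 3
Rank sleep: 6, 4, 1, 3, 2, 5
d = rank(screen) − rank(sleep): -1, -3, 1, 3, 2, -2; Σd² = 28
ρ = 1 − 6Σd² / [n(n²−1)] = 1 − 6×28 / (6×35) = 1 − 168/210 ≈ 0.2000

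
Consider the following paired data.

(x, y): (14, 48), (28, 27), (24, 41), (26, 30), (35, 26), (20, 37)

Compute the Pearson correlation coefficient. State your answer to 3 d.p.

-0.895

n = 6, Σx = 147, Σy = 209, Σx² = 3857, Σy² = 7659, Σxy = 4842
nΣxy − ΣxΣy = 29052 − 30723 = -1671
nΣx² − (Σx)² = 23142 − 21609 = 1533; nΣy² − (Σy)² = 45954 − 43681 = 2273
r = -1671 / √(1533 × 2273) = -1671 / 1866.6840 ≈ -0.895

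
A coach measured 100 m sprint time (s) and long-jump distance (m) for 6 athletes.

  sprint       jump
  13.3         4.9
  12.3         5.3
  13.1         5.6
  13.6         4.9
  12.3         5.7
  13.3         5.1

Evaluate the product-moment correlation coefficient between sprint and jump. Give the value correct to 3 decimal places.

-0.708

n = 6, Σx = 77.9, Σy = 31.5, Σx² = 1012.93, Σy² = 165.97, Σxy = 408.3
nΣxy − ΣxΣy = 2449.8 − 2453.85 = -4.05
nΣx² − (Σx)² = 6077.58 − 6068.41 = 9.17; nΣy² − (Σy)² = 995.82 − 992.25 = 3.57
r = -4.05 / √(9.17 × 3.57) = -4.05 / 5.7216 ≈ -0.708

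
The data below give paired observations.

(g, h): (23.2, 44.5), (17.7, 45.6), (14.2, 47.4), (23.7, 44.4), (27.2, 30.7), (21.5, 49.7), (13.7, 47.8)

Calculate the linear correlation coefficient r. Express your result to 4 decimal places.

n = 7, Σg = 141.2, Σh = 310.1, Σg² = 3004.64, Σh² = 13975.15, Σgh = 6123.33
nΣgh − ΣgΣh = 42863.31 − 43786.12 = -922.81
nΣg² − (Σg)² = 21032.48 − 19937.44 = 1095.04; nΣh² − (Σh)² = 97826.05 − 96162.01 = 1664.04
r = -922.81 / √(1095.04 × 1664.04) = -922.81 / 1349.8853 ≈ -0.6836

-0.6836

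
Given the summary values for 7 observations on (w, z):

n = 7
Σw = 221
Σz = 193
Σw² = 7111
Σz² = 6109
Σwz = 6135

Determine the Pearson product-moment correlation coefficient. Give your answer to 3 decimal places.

0.129

r = (nΣwz − ΣwΣz) / √[(nΣw² − (Σw)²)(nΣz² − (Σz)²)]
Numerator: 7×6135 − 221×193 = 292
Denominator: √[(49777 − 48841)(42763 − 37249)] = √[936 × 5514] = 2271.8063
r = 292 / 2271.8063 ≈ 0.129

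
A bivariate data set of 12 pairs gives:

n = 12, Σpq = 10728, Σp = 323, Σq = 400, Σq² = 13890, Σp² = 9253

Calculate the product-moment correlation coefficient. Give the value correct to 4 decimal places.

r = (nΣpq − ΣpΣq) / √[(nΣp² − (Σp)²)(nΣq² − (Σq)²)]
Numerator: 12×10728 − 323×400 = -464
Denominator: √[(111036 − 104329)(166680 − 160000)] = √[6707 × 6680] = 6693.4864
r = -464 / 6693.4864 ≈ -0.0693

-0.0693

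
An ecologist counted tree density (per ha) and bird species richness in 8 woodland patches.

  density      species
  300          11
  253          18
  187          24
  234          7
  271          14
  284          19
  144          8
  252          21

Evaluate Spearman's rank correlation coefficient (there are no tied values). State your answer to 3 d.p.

Rank density: 8, 5, 2, 3, 6, 7, 1, 4
Rank species: 3, 5, 8, 1, 4, 6, 2, 7
d = rank(density) − rank(species): 5, 0, -6, 2, 2, 1, -1, -3; Σd² = 80
ρ = 1 − 6Σd² / [n(n²−1)] = 1 − 6×80 / (8×63) = 1 − 480/504 ≈ 0.048

0.048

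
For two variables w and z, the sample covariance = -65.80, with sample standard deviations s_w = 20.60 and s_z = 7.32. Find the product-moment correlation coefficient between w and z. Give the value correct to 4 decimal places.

r = Cov(w,z) / (s_w · s_z) = -65.80 / (20.60 × 7.32)
  = -65.80 / 150.7920 ≈ -0.4364

-0.4364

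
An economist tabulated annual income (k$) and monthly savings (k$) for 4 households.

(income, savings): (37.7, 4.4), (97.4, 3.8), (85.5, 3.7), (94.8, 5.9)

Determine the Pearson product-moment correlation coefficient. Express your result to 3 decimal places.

n = 4, Σx = 315.4, Σy = 17.8, Σx² = 27205.34, Σy² = 82.3, Σxy = 1411.67
nΣxy − ΣxΣy = 5646.68 − 5614.12 = 32.56
nΣx² − (Σx)² = 108821.36 − 99477.16 = 9344.2; nΣy² − (Σy)² = 329.2 − 316.84 = 12.36
r = 32.56 / √(9344.2 × 12.36) = 32.56 / 339.8445 ≈ 0.096

0.096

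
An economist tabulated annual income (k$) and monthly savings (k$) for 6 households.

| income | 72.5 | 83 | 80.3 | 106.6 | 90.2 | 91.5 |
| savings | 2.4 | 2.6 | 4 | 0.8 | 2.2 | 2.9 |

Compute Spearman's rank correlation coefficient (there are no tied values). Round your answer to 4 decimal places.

-0.4286

Rank income: 1, 3, 2, 6, 4, 5
Rank savings: 3, 4, 6, 1, 2, 5
d = rank(income) − rank(savings): -2, -1, -4, 5, 2, 0; Σd² = 50
ρ = 1 − 6Σd² / [n(n²−1)] = 1 − 6×50 / (6×35) = 1 − 300/210 ≈ -0.4286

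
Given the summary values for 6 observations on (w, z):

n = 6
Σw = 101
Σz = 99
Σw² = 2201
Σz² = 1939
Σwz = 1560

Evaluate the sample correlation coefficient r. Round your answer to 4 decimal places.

r = (nΣwz − ΣwΣz) / √[(nΣw² − (Σw)²)(nΣz² − (Σz)²)]
Numerator: 6×1560 − 101×99 = -639
Denominator: √[(13206 − 10201)(11634 − 9801)] = √[3005 × 1833] = 2346.9480
r = -639 / 2346.9480 ≈ -0.2723

-0.2723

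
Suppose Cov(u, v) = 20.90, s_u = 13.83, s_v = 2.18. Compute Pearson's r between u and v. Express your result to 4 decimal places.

r = Cov(u,v) / (s_u · s_v) = 20.90 / (13.83 × 2.18)
  = 20.90 / 30.1494 ≈ 0.6932

0.6932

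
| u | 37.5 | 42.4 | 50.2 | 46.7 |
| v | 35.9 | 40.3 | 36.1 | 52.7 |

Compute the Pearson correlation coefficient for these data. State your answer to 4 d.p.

n = 4, Σu = 176.8, Σv = 165, Σu² = 7904.94, Σv² = 6993.4, Σuv = 7328.28
nΣuv − ΣuΣv = 29313.12 − 29172 = 141.12
nΣu² − (Σu)² = 31619.76 − 31258.24 = 361.52; nΣv² − (Σv)² = 27973.6 − 27225 = 748.6
r = 141.12 / √(361.52 × 748.6) = 141.12 / 520.2248 ≈ 0.2713

0.2713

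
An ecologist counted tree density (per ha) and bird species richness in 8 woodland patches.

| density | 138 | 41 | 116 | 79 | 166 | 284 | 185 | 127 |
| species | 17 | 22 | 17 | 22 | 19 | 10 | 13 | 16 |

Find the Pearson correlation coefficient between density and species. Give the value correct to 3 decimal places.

n = 8, Σx = 1136, Σy = 136, Σx² = 198988, Σy² = 2432, Σxy = 17389
nΣxy − ΣxΣy = 139112 − 154496 = -15384
nΣx² − (Σx)² = 1591904 − 1290496 = 301408; nΣy² − (Σy)² = 19456 − 18496 = 960
r = -15384 / √(301408 × 960) = -15384 / 17010.3404 ≈ -0.904

-0.904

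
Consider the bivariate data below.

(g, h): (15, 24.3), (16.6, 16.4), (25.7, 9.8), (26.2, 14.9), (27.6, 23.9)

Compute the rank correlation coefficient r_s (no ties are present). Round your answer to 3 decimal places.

Rank g: 1, 2, 3, 4, 5
Rank h: 5, 3, 1, 2, 4
d = rank(g) − rank(h): -4, -1, 2, 2, 1; Σd² = 26
ρ = 1 − 6Σd² / [n(n²−1)] = 1 − 6×26 / (5×24) = 1 − 156/120 ≈ -0.300

-0.300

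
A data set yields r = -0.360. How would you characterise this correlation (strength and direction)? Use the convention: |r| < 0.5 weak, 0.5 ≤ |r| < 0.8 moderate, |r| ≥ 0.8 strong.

weak negative

r = -0.360 < 0 so the relationship is negative.
|r| = 0.360, which falls in the weak range.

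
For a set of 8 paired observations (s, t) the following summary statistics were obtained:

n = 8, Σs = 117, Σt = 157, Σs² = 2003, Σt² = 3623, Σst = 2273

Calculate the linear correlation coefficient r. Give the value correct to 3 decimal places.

-0.058

r = (nΣst − ΣsΣt) / √[(nΣs² − (Σs)²)(nΣt² − (Σt)²)]
Numerator: 8×2273 − 117×157 = -185
Denominator: √[(16024 − 13689)(28984 − 24649)] = √[2335 × 4335] = 3181.5444
r = -185 / 3181.5444 ≈ -0.058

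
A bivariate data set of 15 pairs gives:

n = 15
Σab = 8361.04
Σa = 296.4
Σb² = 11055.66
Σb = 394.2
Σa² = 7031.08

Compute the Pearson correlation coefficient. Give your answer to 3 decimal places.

0.632

r = (nΣab − ΣaΣb) / √[(nΣa² − (Σa)²)(nΣb² − (Σb)²)]
Numerator: 15×8361.04 − 296.4×394.2 = 8574.72
Denominator: √[(105466.2 − 87852.96)(165834.9 − 155393.64)] = √[17613.24 × 10441.26] = 13561.1363
r = 8574.72 / 13561.1363 ≈ 0.632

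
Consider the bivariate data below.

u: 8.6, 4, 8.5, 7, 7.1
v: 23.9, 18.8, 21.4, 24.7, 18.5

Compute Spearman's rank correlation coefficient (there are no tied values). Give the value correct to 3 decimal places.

0.200

Rank u: 5, 1, 4, 2, 3
Rank v: 4, 2, 3, 5, 1
d = rank(u) − rank(v): 1, -1, 1, -3, 2; Σd² = 16
ρ = 1 − 6Σd² / [n(n²−1)] = 1 − 6×16 / (5×24) = 1 − 96/120 ≈ 0.200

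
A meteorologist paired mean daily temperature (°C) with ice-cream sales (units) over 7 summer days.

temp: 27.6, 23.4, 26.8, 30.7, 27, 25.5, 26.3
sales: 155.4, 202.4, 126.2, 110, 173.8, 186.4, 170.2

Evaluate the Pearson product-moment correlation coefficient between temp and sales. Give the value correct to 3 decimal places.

n = 7, Σx = 187.3, Σy = 1124.4, Σx² = 5040.99, Σy² = 187060.8, Σxy = 29706.42
nΣxy − ΣxΣy = 207944.94 − 210600.12 = -2655.18
nΣx² − (Σx)² = 35286.93 − 35081.29 = 205.64; nΣy² − (Σy)² = 1309425.6 − 1264275.36 = 45150.24
r = -2655.18 / √(205.64 × 45150.24) = -2655.18 / 3047.0798 ≈ -0.871

-0.871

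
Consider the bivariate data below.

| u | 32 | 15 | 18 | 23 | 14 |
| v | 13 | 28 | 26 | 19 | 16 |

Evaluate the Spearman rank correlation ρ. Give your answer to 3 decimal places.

Rank u: 5, 2, 3, 4, 1
Rank v: 1, 5, 4, 3, 2
d = rank(u) − rank(v): 4, -3, -1, 1, -1; Σd² = 28
ρ = 1 − 6Σd² / [n(n²−1)] = 1 − 6×28 / (5×24) = 1 − 168/120 ≈ -0.400

-0.400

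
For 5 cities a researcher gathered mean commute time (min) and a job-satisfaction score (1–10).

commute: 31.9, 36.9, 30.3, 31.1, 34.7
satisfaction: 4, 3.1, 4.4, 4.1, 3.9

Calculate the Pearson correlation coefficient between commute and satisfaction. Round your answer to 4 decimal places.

n = 5, Σx = 164.9, Σy = 19.5, Σx² = 5468.61, Σy² = 76.99, Σxy = 638.15
nΣxy − ΣxΣy = 3190.75 − 3215.55 = -24.8
nΣx² − (Σx)² = 27343.05 − 27192.01 = 151.04; nΣy² − (Σy)² = 384.95 − 380.25 = 4.7
r = -24.8 / √(151.04 × 4.7) = -24.8 / 26.6437 ≈ -0.9308

-0.9308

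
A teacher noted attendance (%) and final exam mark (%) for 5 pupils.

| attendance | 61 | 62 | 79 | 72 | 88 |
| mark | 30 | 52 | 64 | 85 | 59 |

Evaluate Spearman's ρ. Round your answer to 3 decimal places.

0.600

Rank attendance: 1, 2, 4, 3, 5
Rank mark: 1, 2, 4, 5, 3
d = rank(attendance) − rank(mark): 0, 0, 0, -2, 2; Σd² = 8
ρ = 1 − 6Σd² / [n(n²−1)] = 1 − 6×8 / (5×24) = 1 − 48/120 ≈ 0.600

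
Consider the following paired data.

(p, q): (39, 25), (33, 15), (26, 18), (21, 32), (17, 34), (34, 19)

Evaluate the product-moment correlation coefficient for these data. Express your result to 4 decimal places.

-0.6592

n = 6, Σp = 170, Σq = 143, Σp² = 5172, Σq² = 3715, Σpq = 3834
nΣpq − ΣpΣq = 23004 − 24310 = -1306
nΣp² − (Σp)² = 31032 − 28900 = 2132; nΣq² − (Σq)² = 22290 − 20449 = 1841
r = -1306 / √(2132 × 1841) = -1306 / 1981.1643 ≈ -0.6592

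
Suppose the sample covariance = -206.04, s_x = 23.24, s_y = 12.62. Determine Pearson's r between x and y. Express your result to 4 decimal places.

r = Cov(x,y) / (s_x · s_y) = -206.04 / (23.24 × 12.62)
  = -206.04 / 293.2888 ≈ -0.7025

-0.7025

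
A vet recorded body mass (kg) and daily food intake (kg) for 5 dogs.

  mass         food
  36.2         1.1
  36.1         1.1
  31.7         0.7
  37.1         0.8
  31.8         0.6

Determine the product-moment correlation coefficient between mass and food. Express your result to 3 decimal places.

n = 5, Σx = 172.9, Σy = 4.3, Σx² = 6006.19, Σy² = 3.91, Σxy = 150.48
nΣxy − ΣxΣy = 752.4 − 743.47 = 8.93
nΣx² − (Σx)² = 30030.95 − 29894.41 = 136.54; nΣy² − (Σy)² = 19.55 − 18.49 = 1.06
r = 8.93 / √(136.54 × 1.06) = 8.93 / 12.0305 ≈ 0.742

0.742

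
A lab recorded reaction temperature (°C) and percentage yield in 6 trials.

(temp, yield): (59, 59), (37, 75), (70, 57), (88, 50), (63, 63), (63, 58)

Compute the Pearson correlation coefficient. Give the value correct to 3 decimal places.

-0.955

n = 6, Σx = 380, Σy = 362, Σx² = 25432, Σy² = 22188, Σxy = 22269
nΣxy − ΣxΣy = 133614 − 137560 = -3946
nΣx² − (Σx)² = 152592 − 144400 = 8192; nΣy² − (Σy)² = 133128 − 131044 = 2084
r = -3946 / √(8192 × 2084) = -3946 / 4131.8432 ≈ -0.955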